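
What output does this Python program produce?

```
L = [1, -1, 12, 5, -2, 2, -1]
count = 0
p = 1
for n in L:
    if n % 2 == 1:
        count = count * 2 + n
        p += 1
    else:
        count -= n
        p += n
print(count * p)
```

-595

n=1: odd, count = 0*2+1 = 1; p=2
n=-1: odd, count = 1*2+(-1) = 1; p=3
n=12: not odd, count = 1-12 = -11; p=15
n=5: odd, count = (-11)*2+5 = -17; p=16
n=-2: not odd, count = (-17)-(-2) = -15; p=14
n=2: not odd, count = (-15)-2 = -17; p=16
n=-1: odd, count = (-17)*2+(-1) = -35; p=17
count*p = (-35)*17 = -595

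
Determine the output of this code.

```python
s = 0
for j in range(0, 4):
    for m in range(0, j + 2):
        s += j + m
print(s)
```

46

j=0,m=0: s = 0+0 = 0
j=0,m=1: s = 0+1 = 1
j=1,m=0: s = 1+1 = 2
j=1,m=1: s = 2+2 = 4
j=1,m=2: s = 4+3 = 7
j=2,m=0: s = 7+2 = 9
j=2,m=1: s = 9+3 = 12
j=2,m=2: s = 12+4 = 16
j=2,m=3: s = 16+5 = 21
j=3,m=0: s = 21+3 = 24
j=3,m=1: s = 24+4 = 28
j=3,m=2: s = 28+5 = 33
j=3,m=3: s = 33+6 = 39
j=3,m=4: s = 39+7 = 46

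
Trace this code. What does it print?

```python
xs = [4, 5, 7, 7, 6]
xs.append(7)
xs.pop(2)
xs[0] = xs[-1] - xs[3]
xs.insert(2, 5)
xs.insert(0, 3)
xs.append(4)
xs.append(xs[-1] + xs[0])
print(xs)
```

append 7 → [4, 5, 7, 7, 6, 7]
pop(2) removes 7 → [4, 5, 7, 6, 7]
xs[0] = xs[-1]-xs[3] = 7-6 = 1 → [1, 5, 7, 6, 7]
insert 5 at 2 → [1, 5, 5, 7, 6, 7]
insert 3 at 0 → [3, 1, 5, 5, 7, 6, 7]
append 4 → [3, 1, 5, 5, 7, 6, 7, 4]
append xs[-1]+xs[0] = 4+3 = 7 → [3, 1, 5, 5, 7, 6, 7, 4, 7]

[3, 1, 5, 5, 7, 6, 7, 4, 7]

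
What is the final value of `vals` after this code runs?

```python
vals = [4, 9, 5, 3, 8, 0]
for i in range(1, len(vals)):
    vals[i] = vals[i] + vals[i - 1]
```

[4, 13, 18, 21, 29, 29]

i=1: vals[1] = 9+4 = 13 → [4, 13, 5, 3, 8, 0]
i=2: vals[2] = 5+13 = 18 → [4, 13, 18, 3, 8, 0]
i=3: vals[3] = 3+18 = 21 → [4, 13, 18, 21, 8, 0]
i=4: vals[4] = 8+21 = 29 → [4, 13, 18, 21, 29, 0]
i=5: vals[5] = 0+29 = 29 → [4, 13, 18, 21, 29, 29]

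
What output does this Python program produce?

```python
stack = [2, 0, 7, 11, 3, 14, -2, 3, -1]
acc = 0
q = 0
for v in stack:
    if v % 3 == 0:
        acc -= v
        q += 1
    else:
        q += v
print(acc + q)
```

28

v=2: not %3==0; q=2
v=0: %3==0, acc = 0-0 = 0; q=3
v=7: not %3==0; q=10
v=11: not %3==0; q=21
v=3: %3==0, acc = 0-3 = -3; q=22
v=14: not %3==0; q=36
v=-2: not %3==0; q=34
v=3: %3==0, acc = (-3)-3 = -6; q=35
v=-1: not %3==0; q=34
acc+q = (-6)+34 = 28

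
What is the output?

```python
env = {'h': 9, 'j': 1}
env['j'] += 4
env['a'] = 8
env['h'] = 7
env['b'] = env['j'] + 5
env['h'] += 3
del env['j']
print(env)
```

{'h': 10, 'a': 8, 'b': 10}

env['j'] = 1+4 = 5 → {'h': 9, 'j': 5}
env['a'] = 8 → {'h': 9, 'j': 5, 'a': 8}
env['h'] = 7 → {'h': 7, 'j': 5, 'a': 8}
env['b'] = env['j']+5 = 10 → {'h': 7, 'j': 5, 'a': 8, 'b': 10}
env['h'] = 7+3 = 10 → {'h': 10, 'j': 5, 'a': 8, 'b': 10}
del 'j' → {'h': 10, 'a': 8, 'b': 10}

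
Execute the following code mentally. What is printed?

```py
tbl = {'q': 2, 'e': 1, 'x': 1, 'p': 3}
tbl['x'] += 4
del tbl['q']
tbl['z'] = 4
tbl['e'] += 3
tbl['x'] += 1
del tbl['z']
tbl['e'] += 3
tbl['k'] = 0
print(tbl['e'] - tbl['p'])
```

4

tbl['x'] = 1+4 = 5 → {'q': 2, 'e': 1, 'x': 5, 'p': 3}
del 'q' → {'e': 1, 'x': 5, 'p': 3}
tbl['z'] = 4 → {'e': 1, 'x': 5, 'p': 3, 'z': 4}
tbl['e'] = 1+3 = 4 → {'e': 4, 'x': 5, 'p': 3, 'z': 4}
tbl['x'] = 5+1 = 6 → {'e': 4, 'x': 6, 'p': 3, 'z': 4}
del 'z' → {'e': 4, 'x': 6, 'p': 3}
tbl['e'] = 4+3 = 7 → {'e': 7, 'x': 6, 'p': 3}
tbl['k'] = 0 → {'e': 7, 'x': 6, 'p': 3, 'k': 0}
tbl['e']-tbl['p'] = 7-3 = 4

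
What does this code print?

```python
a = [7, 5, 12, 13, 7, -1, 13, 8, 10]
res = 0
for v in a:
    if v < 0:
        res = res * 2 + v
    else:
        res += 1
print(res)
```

v=7: not <0, res = 0+1 = 1
v=5: not <0, res = 1+1 = 2
v=12: not <0, res = 2+1 = 3
v=13: not <0, res = 3+1 = 4
v=7: not <0, res = 4+1 = 5
v=-1: <0, res = 5*2+(-1) = 9
v=13: not <0, res = 9+1 = 10
v=8: not <0, res = 10+1 = 11
v=10: not <0, res = 11+1 = 12

12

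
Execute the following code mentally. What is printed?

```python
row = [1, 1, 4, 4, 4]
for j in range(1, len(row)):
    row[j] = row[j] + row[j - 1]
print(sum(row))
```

33

j=1: row[1] = 1+1 = 2 → [1, 2, 4, 4, 4]
j=2: row[2] = 4+2 = 6 → [1, 2, 6, 4, 4]
j=3: row[3] = 4+6 = 10 → [1, 2, 6, 10, 4]
j=4: row[4] = 4+10 = 14 → [1, 2, 6, 10, 14]
sum = 33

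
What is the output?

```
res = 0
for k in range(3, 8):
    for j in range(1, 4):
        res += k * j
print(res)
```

150

k=3,j=1: res = 0+3 = 3
k=3,j=2: res = 3+6 = 9
k=3,j=3: res = 9+9 = 18
k=4,j=1: res = 18+4 = 22
k=4,j=2: res = 22+8 = 30
k=4,j=3: res = 30+12 = 42
k=5,j=1: res = 42+5 = 47
k=5,j=2: res = 47+10 = 57
k=5,j=3: res = 57+15 = 72
k=6,j=1: res = 72+6 = 78
k=6,j=2: res = 78+12 = 90
k=6,j=3: res = 90+18 = 108
k=7,j=1: res = 108+7 = 115
k=7,j=2: res = 115+14 = 129
k=7,j=3: res = 129+21 = 150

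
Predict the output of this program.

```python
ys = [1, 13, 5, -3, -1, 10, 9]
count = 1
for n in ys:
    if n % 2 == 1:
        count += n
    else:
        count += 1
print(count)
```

26

n=1: odd, count = 1+1 = 2
n=13: odd, count = 2+13 = 15
n=5: odd, count = 15+5 = 20
n=-3: odd, count = 20+(-3) = 17
n=-1: odd, count = 17+(-1) = 16
n=10: not odd, count = 16+1 = 17
n=9: odd, count = 17+9 = 26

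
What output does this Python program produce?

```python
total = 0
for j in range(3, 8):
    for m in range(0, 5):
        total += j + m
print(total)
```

175

j=3,m=0: total = 0+3 = 3
j=3,m=1: total = 3+4 = 7
j=3,m=2: total = 7+5 = 12
j=3,m=3: total = 12+6 = 18
j=3,m=4: total = 18+7 = 25
j=4,m=0: total = 25+4 = 29
j=4,m=1: total = 29+5 = 34
j=4,m=2: total = 34+6 = 40
j=4,m=3: total = 40+7 = 47
j=4,m=4: total = 47+8 = 55
j=5,m=0: total = 55+5 = 60
j=5,m=1: total = 60+6 = 66
j=5,m=2: total = 66+7 = 73
j=5,m=3: total = 73+8 = 81
j=5,m=4: total = 81+9 = 90
j=6,m=0: total = 90+6 = 96
j=6,m=1: total = 96+7 = 103
j=6,m=2: total = 103+8 = 111
j=6,m=3: total = 111+9 = 120
j=6,m=4: total = 120+10 = 130
j=7,m=0: total = 130+7 = 137
j=7,m=1: total = 137+8 = 145
j=7,m=2: total = 145+9 = 154
j=7,m=3: total = 154+10 = 164
j=7,m=4: total = 164+11 = 175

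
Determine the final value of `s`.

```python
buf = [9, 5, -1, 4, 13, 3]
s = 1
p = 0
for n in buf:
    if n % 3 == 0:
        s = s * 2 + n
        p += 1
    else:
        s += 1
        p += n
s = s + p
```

n=9: %3==0, s = 1*2+9 = 11; p=1
n=5: not %3==0, s = 11+1 = 12; p=6
n=-1: not %3==0, s = 12+1 = 13; p=5
n=4: not %3==0, s = 13+1 = 14; p=9
n=13: not %3==0, s = 14+1 = 15; p=22
n=3: %3==0, s = 15*2+3 = 33; p=23
s+p = 33+23 = 56

56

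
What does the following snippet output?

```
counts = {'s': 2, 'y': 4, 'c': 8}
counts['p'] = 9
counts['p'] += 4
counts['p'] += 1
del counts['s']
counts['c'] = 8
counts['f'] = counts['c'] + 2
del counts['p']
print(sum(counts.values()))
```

counts['p'] = 9 → {'s': 2, 'y': 4, 'c': 8, 'p': 9}
counts['p'] = 9+4 = 13 → {'s': 2, 'y': 4, 'c': 8, 'p': 13}
counts['p'] = 13+1 = 14 → {'s': 2, 'y': 4, 'c': 8, 'p': 14}
del 's' → {'y': 4, 'c': 8, 'p': 14}
counts['c'] = 8 → {'y': 4, 'c': 8, 'p': 14}
counts['f'] = counts['c']+2 = 10 → {'y': 4, 'c': 8, 'p': 14, 'f': 10}
del 'p' → {'y': 4, 'c': 8, 'f': 10}
sum of values = 22

22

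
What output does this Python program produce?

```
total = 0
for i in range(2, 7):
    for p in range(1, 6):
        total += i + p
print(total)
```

175

i=2,p=1: total = 0+3 = 3
i=2,p=2: total = 3+4 = 7
i=2,p=3: total = 7+5 = 12
i=2,p=4: total = 12+6 = 18
i=2,p=5: total = 18+7 = 25
i=3,p=1: total = 25+4 = 29
i=3,p=2: total = 29+5 = 34
i=3,p=3: total = 34+6 = 40
i=3,p=4: total = 40+7 = 47
i=3,p=5: total = 47+8 = 55
i=4,p=1: total = 55+5 = 60
i=4,p=2: total = 60+6 = 66
i=4,p=3: total = 66+7 = 73
i=4,p=4: total = 73+8 = 81
i=4,p=5: total = 81+9 = 90
i=5,p=1: total = 90+6 = 96
i=5,p=2: total = 96+7 = 103
i=5,p=3: total = 103+8 = 111
i=5,p=4: total = 111+9 = 120
i=5,p=5: total = 120+10 = 130
i=6,p=1: total = 130+7 = 137
i=6,p=2: total = 137+8 = 145
i=6,p=3: total = 145+9 = 154
i=6,p=4: total = 154+10 = 164
i=6,p=5: total = 164+11 = 175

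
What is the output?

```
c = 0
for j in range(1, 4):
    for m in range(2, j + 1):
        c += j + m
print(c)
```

j=2,m=2: c = 0+4 = 4
j=3,m=2: c = 4+5 = 9
j=3,m=3: c = 9+6 = 15

15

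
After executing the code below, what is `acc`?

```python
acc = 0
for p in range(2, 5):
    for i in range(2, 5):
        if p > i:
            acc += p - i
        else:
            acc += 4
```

28

p=2,i=2: not 2>2, acc = 0+4 = 4
p=2,i=3: not 2>3, acc = 4+4 = 8
p=2,i=4: not 2>4, acc = 8+4 = 12
p=3,i=2: 3>2, acc = 12+1 = 13
p=3,i=3: not 3>3, acc = 13+4 = 17
p=3,i=4: not 3>4, acc = 17+4 = 21
p=4,i=2: 4>2, acc = 21+2 = 23
p=4,i=3: 4>3, acc = 23+1 = 24
p=4,i=4: not 4>4, acc = 24+4 = 28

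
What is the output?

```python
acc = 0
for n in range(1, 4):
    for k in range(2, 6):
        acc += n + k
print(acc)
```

66

n=1,k=2: acc = 0+3 = 3
n=1,k=3: acc = 3+4 = 7
n=1,k=4: acc = 7+5 = 12
n=1,k=5: acc = 12+6 = 18
n=2,k=2: acc = 18+4 = 22
n=2,k=3: acc = 22+5 = 27
n=2,k=4: acc = 27+6 = 33
n=2,k=5: acc = 33+7 = 40
n=3,k=2: acc = 40+5 = 45
n=3,k=3: acc = 45+6 = 51
n=3,k=4: acc = 51+7 = 58
n=3,k=5: acc = 58+8 = 66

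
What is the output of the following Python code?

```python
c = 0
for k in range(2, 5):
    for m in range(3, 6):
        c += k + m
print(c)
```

63

k=2,m=3: c = 0+5 = 5
k=2,m=4: c = 5+6 = 11
k=2,m=5: c = 11+7 = 18
k=3,m=3: c = 18+6 = 24
k=3,m=4: c = 24+7 = 31
k=3,m=5: c = 31+8 = 39
k=4,m=3: c = 39+7 = 46
k=4,m=4: c = 46+8 = 54
k=4,m=5: c = 54+9 = 63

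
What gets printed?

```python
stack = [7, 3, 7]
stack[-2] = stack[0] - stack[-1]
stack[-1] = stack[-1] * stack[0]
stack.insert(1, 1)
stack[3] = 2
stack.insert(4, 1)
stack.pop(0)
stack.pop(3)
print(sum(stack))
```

3

stack[-2] = stack[0]-stack[-1] = 7-7 = 0 → [7, 0, 7]
stack[-1] = stack[-1]*stack[0] = 7*7 = 49 → [7, 0, 49]
insert 1 at 1 → [7, 1, 0, 49]
stack[3] = 2 → [7, 1, 0, 2]
insert 1 at 4 → [7, 1, 0, 2, 1]
pop(0) removes 7 → [1, 0, 2, 1]
pop(3) removes 1 → [1, 0, 2]
sum = 3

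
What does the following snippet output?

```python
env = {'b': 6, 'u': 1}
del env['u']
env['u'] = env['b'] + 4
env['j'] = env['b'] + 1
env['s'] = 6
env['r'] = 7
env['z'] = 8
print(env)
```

{'b': 6, 'u': 10, 'j': 7, 's': 6, 'r': 7, 'z': 8}

del 'u' → {'b': 6}
env['u'] = env['b']+4 = 10 → {'b': 6, 'u': 10}
env['j'] = env['b']+1 = 7 → {'b': 6, 'u': 10, 'j': 7}
env['s'] = 6 → {'b': 6, 'u': 10, 'j': 7, 's': 6}
env['r'] = 7 → {'b': 6, 'u': 10, 'j': 7, 's': 6, 'r': 7}
env['z'] = 8 → {'b': 6, 'u': 10, 'j': 7, 's': 6, 'r': 7, 'z': 8}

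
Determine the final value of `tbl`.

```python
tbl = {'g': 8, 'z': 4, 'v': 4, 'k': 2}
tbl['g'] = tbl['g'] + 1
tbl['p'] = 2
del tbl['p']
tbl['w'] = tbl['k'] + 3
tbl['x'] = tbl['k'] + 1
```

tbl['g'] = tbl['g']+1 = 9 → {'g': 9, 'z': 4, 'v': 4, 'k': 2}
tbl['p'] = 2 → {'g': 9, 'z': 4, 'v': 4, 'k': 2, 'p': 2}
del 'p' → {'g': 9, 'z': 4, 'v': 4, 'k': 2}
tbl['w'] = tbl['k']+3 = 5 → {'g': 9, 'z': 4, 'v': 4, 'k': 2, 'w': 5}
tbl['x'] = tbl['k']+1 = 3 → {'g': 9, 'z': 4, 'v': 4, 'k': 2, 'w': 5, 'x': 3}

{'g': 9, 'z': 4, 'v': 4, 'k': 2, 'w': 5, 'x': 3}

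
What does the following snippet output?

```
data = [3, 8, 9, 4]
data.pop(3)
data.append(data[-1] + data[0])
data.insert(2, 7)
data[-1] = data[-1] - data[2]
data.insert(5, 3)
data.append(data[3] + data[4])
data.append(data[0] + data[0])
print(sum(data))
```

55

pop(3) removes 4 → [3, 8, 9]
append data[-1]+data[0] = 9+3 = 12 → [3, 8, 9, 12]
insert 7 at 2 → [3, 8, 7, 9, 12]
data[-1] = data[-1]-data[2] = 12-7 = 5 → [3, 8, 7, 9, 5]
insert 3 at 5 → [3, 8, 7, 9, 5, 3]
append data[3]+data[4] = 9+5 = 14 → [3, 8, 7, 9, 5, 3, 14]
append data[0]+data[0] = 3+3 = 6 → [3, 8, 7, 9, 5, 3, 14, 6]
sum = 55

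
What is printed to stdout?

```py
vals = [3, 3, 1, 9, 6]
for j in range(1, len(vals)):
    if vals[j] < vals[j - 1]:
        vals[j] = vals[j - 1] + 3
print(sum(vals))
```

33

j=1: 3>=3, unchanged → [3, 3, 1, 9, 6]
j=2: 1<3, vals[2] = 3+3 = 6 → [3, 3, 6, 9, 6]
j=3: 9>=6, unchanged → [3, 3, 6, 9, 6]
j=4: 6<9, vals[4] = 9+3 = 12 → [3, 3, 6, 9, 12]
sum = 33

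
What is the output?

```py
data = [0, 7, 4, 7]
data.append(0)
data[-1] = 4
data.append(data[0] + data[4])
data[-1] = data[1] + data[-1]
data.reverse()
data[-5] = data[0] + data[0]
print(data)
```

append 0 → [0, 7, 4, 7, 0]
data[-1] = 4 → [0, 7, 4, 7, 4]
append data[0]+data[4] = 0+4 = 4 → [0, 7, 4, 7, 4, 4]
data[-1] = data[1]+data[-1] = 7+4 = 11 → [0, 7, 4, 7, 4, 11]
reverse → [11, 4, 7, 4, 7, 0]
data[-5] = data[0]+data[0] = 11+11 = 22 → [11, 22, 7, 4, 7, 0]

[11, 22, 7, 4, 7, 0]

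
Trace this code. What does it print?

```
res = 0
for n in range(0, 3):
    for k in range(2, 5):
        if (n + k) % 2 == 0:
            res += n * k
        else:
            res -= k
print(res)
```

3

n=0,k=2: even sum, res = 0+0 = 0
n=0,k=3: odd sum, res = 0-3 = -3
n=0,k=4: even sum, res = (-3)+0 = -3
n=1,k=2: odd sum, res = (-3)-2 = -5
n=1,k=3: even sum, res = (-5)+3 = -2
n=1,k=4: odd sum, res = (-2)-4 = -6
n=2,k=2: even sum, res = (-6)+4 = -2
n=2,k=3: odd sum, res = (-2)-3 = -5
n=2,k=4: even sum, res = (-5)+8 = 3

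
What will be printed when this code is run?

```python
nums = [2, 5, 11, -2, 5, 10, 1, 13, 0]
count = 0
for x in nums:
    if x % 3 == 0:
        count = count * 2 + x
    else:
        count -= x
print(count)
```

-90

x=2: not %3==0, count = 0-2 = -2
x=5: not %3==0, count = (-2)-5 = -7
x=11: not %3==0, count = (-7)-11 = -18
x=-2: not %3==0, count = (-18)-(-2) = -16
x=5: not %3==0, count = (-16)-5 = -21
x=10: not %3==0, count = (-21)-10 = -31
x=1: not %3==0, count = (-31)-1 = -32
x=13: not %3==0, count = (-32)-13 = -45
x=0: %3==0, count = (-45)*2+0 = -90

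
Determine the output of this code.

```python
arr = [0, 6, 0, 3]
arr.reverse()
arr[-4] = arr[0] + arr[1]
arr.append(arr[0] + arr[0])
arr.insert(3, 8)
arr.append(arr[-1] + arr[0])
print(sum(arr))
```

32

reverse → [3, 0, 6, 0]
arr[-4] = arr[0]+arr[1] = 3+0 = 3 → [3, 0, 6, 0]
append arr[0]+arr[0] = 3+3 = 6 → [3, 0, 6, 0, 6]
insert 8 at 3 → [3, 0, 6, 8, 0, 6]
append arr[-1]+arr[0] = 6+3 = 9 → [3, 0, 6, 8, 0, 6, 9]
sum = 32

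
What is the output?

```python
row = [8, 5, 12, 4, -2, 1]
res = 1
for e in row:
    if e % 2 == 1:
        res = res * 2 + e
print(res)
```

15

e=8: not odd
e=5: odd, res = 1*2+5 = 7
e=12: not odd
e=4: not odd
e=-2: not odd
e=1: odd, res = 7*2+1 = 15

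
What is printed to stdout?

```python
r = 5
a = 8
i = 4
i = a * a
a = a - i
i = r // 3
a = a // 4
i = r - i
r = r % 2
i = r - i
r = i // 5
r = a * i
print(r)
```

42

i = 8*8 = 64
a = 8-64 = -56
i = 5//3 = 1
a = (-56)//4 = -14
i = 5-1 = 4
r = 5%2 = 1
i = 1-4 = -3
r = (-3)//5 = -1
r = (-14)*(-3) = 42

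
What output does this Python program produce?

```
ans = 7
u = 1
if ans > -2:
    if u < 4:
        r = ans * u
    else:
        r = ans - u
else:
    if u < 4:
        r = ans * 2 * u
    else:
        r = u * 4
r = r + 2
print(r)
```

ans=7, u=1
ans > -2 is True; u < 4 is True
→ r = ans * u = 7
r = 7+2 = 9

9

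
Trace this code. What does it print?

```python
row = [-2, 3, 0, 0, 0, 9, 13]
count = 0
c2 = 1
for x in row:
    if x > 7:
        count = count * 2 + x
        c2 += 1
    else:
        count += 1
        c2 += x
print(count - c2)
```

47

x=-2: not >7, count = 0+1 = 1; c2=-1
x=3: not >7, count = 1+1 = 2; c2=2
x=0: not >7, count = 2+1 = 3; c2=2
x=0: not >7, count = 3+1 = 4; c2=2
x=0: not >7, count = 4+1 = 5; c2=2
x=9: >7, count = 5*2+9 = 19; c2=3
x=13: >7, count = 19*2+13 = 51; c2=4
count-c2 = 51-4 = 47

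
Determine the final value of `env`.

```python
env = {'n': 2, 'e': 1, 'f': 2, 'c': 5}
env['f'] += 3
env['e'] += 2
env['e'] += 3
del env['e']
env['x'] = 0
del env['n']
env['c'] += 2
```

{'f': 5, 'c': 7, 'x': 0}

env['f'] = 2+3 = 5 → {'n': 2, 'e': 1, 'f': 5, 'c': 5}
env['e'] = 1+2 = 3 → {'n': 2, 'e': 3, 'f': 5, 'c': 5}
env['e'] = 3+3 = 6 → {'n': 2, 'e': 6, 'f': 5, 'c': 5}
del 'e' → {'n': 2, 'f': 5, 'c': 5}
env['x'] = 0 → {'n': 2, 'f': 5, 'c': 5, 'x': 0}
del 'n' → {'f': 5, 'c': 5, 'x': 0}
env['c'] = 5+2 = 7 → {'f': 5, 'c': 7, 'x': 0}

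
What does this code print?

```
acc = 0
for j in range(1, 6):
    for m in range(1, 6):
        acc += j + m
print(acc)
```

150

j=1,m=1: acc = 0+2 = 2
j=1,m=2: acc = 2+3 = 5
j=1,m=3: acc = 5+4 = 9
j=1,m=4: acc = 9+5 = 14
j=1,m=5: acc = 14+6 = 20
j=2,m=1: acc = 20+3 = 23
j=2,m=2: acc = 23+4 = 27
j=2,m=3: acc = 27+5 = 32
j=2,m=4: acc = 32+6 = 38
j=2,m=5: acc = 38+7 = 45
j=3,m=1: acc = 45+4 = 49
j=3,m=2: acc = 49+5 = 54
j=3,m=3: acc = 54+6 = 60
j=3,m=4: acc = 60+7 = 67
j=3,m=5: acc = 67+8 = 75
j=4,m=1: acc = 75+5 = 80
j=4,m=2: acc = 80+6 = 86
j=4,m=3: acc = 86+7 = 93
j=4,m=4: acc = 93+8 = 101
j=4,m=5: acc = 101+9 = 110
j=5,m=1: acc = 110+6 = 116
j=5,m=2: acc = 116+7 = 123
j=5,m=3: acc = 123+8 = 131
j=5,m=4: acc = 131+9 = 140
j=5,m=5: acc = 140+10 = 150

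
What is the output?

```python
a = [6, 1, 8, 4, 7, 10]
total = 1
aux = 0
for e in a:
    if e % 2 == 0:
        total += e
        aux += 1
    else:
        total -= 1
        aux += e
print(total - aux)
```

e=6: even, total = 1+6 = 7; aux=1
e=1: not even, total = 7-1 = 6; aux=2
e=8: even, total = 6+8 = 14; aux=3
e=4: even, total = 14+4 = 18; aux=4
e=7: not even, total = 18-1 = 17; aux=11
e=10: even, total = 17+10 = 27; aux=12
total-aux = 27-12 = 15

15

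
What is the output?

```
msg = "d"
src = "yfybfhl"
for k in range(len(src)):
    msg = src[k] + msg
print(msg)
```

lhfbyfyd

k=0: prepend 'y' → 'yd'
k=1: prepend 'f' → 'fyd'
k=2: prepend 'y' → 'yfyd'
k=3: prepend 'b' → 'byfyd'
k=4: prepend 'f' → 'fbyfyd'
k=5: prepend 'h' → 'hfbyfyd'
k=6: prepend 'l' → 'lhfbyfyd'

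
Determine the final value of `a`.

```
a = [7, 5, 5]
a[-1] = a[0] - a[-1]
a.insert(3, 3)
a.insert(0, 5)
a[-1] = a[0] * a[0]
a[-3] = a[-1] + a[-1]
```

[5, 7, 50, 2, 25]

a[-1] = a[0]-a[-1] = 7-5 = 2 → [7, 5, 2]
insert 3 at 3 → [7, 5, 2, 3]
insert 5 at 0 → [5, 7, 5, 2, 3]
a[-1] = a[0]*a[0] = 5*5 = 25 → [5, 7, 5, 2, 25]
a[-3] = a[-1]+a[-1] = 25+25 = 50 → [5, 7, 50, 2, 25]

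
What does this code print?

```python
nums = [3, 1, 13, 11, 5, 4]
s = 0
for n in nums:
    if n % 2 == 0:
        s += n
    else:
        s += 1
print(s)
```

9

n=3: not even, s = 0+1 = 1
n=1: not even, s = 1+1 = 2
n=13: not even, s = 2+1 = 3
n=11: not even, s = 3+1 = 4
n=5: not even, s = 4+1 = 5
n=4: even, s = 5+4 = 9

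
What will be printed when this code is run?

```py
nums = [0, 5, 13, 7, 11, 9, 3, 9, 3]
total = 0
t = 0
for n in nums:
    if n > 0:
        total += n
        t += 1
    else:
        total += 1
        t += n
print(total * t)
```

n=0: not >0, total = 0+1 = 1; t=0
n=5: >0, total = 1+5 = 6; t=1
n=13: >0, total = 6+13 = 19; t=2
n=7: >0, total = 19+7 = 26; t=3
n=11: >0, total = 26+11 = 37; t=4
n=9: >0, total = 37+9 = 46; t=5
n=3: >0, total = 46+3 = 49; t=6
n=9: >0, total = 49+9 = 58; t=7
n=3: >0, total = 58+3 = 61; t=8
total*t = 61*8 = 488

488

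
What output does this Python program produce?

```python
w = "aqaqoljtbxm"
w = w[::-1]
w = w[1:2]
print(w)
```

reverse → 'mxbtjloqaqa'
slice [1:2] → 'x'

x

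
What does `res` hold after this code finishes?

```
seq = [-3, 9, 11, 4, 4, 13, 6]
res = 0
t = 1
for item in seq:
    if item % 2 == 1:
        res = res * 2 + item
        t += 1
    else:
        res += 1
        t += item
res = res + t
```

71

item=-3: odd, res = 0*2+(-3) = -3; t=2
item=9: odd, res = (-3)*2+9 = 3; t=3
item=11: odd, res = 3*2+11 = 17; t=4
item=4: not odd, res = 17+1 = 18; t=8
item=4: not odd, res = 18+1 = 19; t=12
item=13: odd, res = 19*2+13 = 51; t=13
item=6: not odd, res = 51+1 = 52; t=19
res+t = 52+19 = 71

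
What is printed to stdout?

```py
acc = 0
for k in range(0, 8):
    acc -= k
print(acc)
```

-28

k=0: acc = 0-0 = 0
k=1: acc = 0-1 = -1
k=2: acc = (-1)-2 = -3
k=3: acc = (-3)-3 = -6
k=4: acc = (-6)-4 = -10
k=5: acc = (-10)-5 = -15
k=6: acc = (-15)-6 = -21
k=7: acc = (-21)-7 = -28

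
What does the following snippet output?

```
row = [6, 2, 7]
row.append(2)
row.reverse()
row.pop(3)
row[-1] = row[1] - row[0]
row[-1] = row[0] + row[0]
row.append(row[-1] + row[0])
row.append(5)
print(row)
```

append 2 → [6, 2, 7, 2]
reverse → [2, 7, 2, 6]
pop(3) removes 6 → [2, 7, 2]
row[-1] = row[1]-row[0] = 7-2 = 5 → [2, 7, 5]
row[-1] = row[0]+row[0] = 2+2 = 4 → [2, 7, 4]
append row[-1]+row[0] = 4+2 = 6 → [2, 7, 4, 6]
append 5 → [2, 7, 4, 6, 5]

[2, 7, 4, 6, 5]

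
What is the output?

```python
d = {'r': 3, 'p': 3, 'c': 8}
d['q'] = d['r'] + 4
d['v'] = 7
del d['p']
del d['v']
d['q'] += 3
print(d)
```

{'r': 3, 'c': 8, 'q': 10}

d['q'] = d['r']+4 = 7 → {'r': 3, 'p': 3, 'c': 8, 'q': 7}
d['v'] = 7 → {'r': 3, 'p': 3, 'c': 8, 'q': 7, 'v': 7}
del 'p' → {'r': 3, 'c': 8, 'q': 7, 'v': 7}
del 'v' → {'r': 3, 'c': 8, 'q': 7}
d['q'] = 7+3 = 10 → {'r': 3, 'c': 8, 'q': 10}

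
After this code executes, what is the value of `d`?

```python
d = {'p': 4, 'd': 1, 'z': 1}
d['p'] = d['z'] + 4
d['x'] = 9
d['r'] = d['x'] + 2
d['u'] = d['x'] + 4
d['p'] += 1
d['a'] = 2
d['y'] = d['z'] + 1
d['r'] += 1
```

{'p': 6, 'd': 1, 'z': 1, 'x': 9, 'r': 12, 'u': 13, 'a': 2, 'y': 2}

d['p'] = d['z']+4 = 5 → {'p': 5, 'd': 1, 'z': 1}
d['x'] = 9 → {'p': 5, 'd': 1, 'z': 1, 'x': 9}
d['r'] = d['x']+2 = 11 → {'p': 5, 'd': 1, 'z': 1, 'x': 9, 'r': 11}
d['u'] = d['x']+4 = 13 → {'p': 5, 'd': 1, 'z': 1, 'x': 9, 'r': 11, 'u': 13}
d['p'] = 5+1 = 6 → {'p': 6, 'd': 1, 'z': 1, 'x': 9, 'r': 11, 'u': 13}
d['a'] = 2 → {'p': 6, 'd': 1, 'z': 1, 'x': 9, 'r': 11, 'u': 13, 'a': 2}
d['y'] = d['z']+1 = 2 → {'p': 6, 'd': 1, 'z': 1, 'x': 9, 'r': 11, 'u': 13, 'a': 2, 'y': 2}
d['r'] = 11+1 = 12 → {'p': 6, 'd': 1, 'z': 1, 'x': 9, 'r': 12, 'u': 13, 'a': 2, 'y': 2}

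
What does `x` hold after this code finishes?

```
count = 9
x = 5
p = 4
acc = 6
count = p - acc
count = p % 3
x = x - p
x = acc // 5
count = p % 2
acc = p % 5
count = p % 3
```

1

count = 4-6 = -2
count = 4%3 = 1
x = 5-4 = 1
x = 6//5 = 1
count = 4%2 = 0
acc = 4%5 = 4
count = 4%3 = 1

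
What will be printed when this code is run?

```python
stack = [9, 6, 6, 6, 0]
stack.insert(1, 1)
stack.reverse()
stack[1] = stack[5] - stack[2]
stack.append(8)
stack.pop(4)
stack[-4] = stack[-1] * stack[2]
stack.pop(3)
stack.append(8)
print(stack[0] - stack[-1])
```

insert 1 at 1 → [9, 1, 6, 6, 6, 0]
reverse → [0, 6, 6, 6, 1, 9]
stack[1] = stack[5]-stack[2] = 9-6 = 3 → [0, 3, 6, 6, 1, 9]
append 8 → [0, 3, 6, 6, 1, 9, 8]
pop(4) removes 1 → [0, 3, 6, 6, 9, 8]
stack[-4] = stack[-1]*stack[2] = 8*6 = 48 → [0, 3, 48, 6, 9, 8]
pop(3) removes 6 → [0, 3, 48, 9, 8]
append 8 → [0, 3, 48, 9, 8, 8]
stack[0]-stack[-1] = 0-8 = -8

-8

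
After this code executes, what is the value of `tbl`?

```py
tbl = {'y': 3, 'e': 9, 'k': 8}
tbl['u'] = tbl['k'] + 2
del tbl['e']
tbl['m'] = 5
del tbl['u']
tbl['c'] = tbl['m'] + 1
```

{'y': 3, 'k': 8, 'm': 5, 'c': 6}

tbl['u'] = tbl['k']+2 = 10 → {'y': 3, 'e': 9, 'k': 8, 'u': 10}
del 'e' → {'y': 3, 'k': 8, 'u': 10}
tbl['m'] = 5 → {'y': 3, 'k': 8, 'u': 10, 'm': 5}
del 'u' → {'y': 3, 'k': 8, 'm': 5}
tbl['c'] = tbl['m']+1 = 6 → {'y': 3, 'k': 8, 'm': 5, 'c': 6}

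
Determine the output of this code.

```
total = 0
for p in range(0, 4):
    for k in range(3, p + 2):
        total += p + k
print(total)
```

18

p=2,k=3: total = 0+5 = 5
p=3,k=3: total = 5+6 = 11
p=3,k=4: total = 11+7 = 18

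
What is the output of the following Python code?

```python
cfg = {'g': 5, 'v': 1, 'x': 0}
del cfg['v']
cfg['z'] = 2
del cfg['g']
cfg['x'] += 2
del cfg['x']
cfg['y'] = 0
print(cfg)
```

{'z': 2, 'y': 0}

del 'v' → {'g': 5, 'x': 0}
cfg['z'] = 2 → {'g': 5, 'x': 0, 'z': 2}
del 'g' → {'x': 0, 'z': 2}
cfg['x'] = 0+2 = 2 → {'x': 2, 'z': 2}
del 'x' → {'z': 2}
cfg['y'] = 0 → {'z': 2, 'y': 0}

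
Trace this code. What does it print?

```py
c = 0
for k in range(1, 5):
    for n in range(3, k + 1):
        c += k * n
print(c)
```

k=3,n=3: c = 0+9 = 9
k=4,n=3: c = 9+12 = 21
k=4,n=4: c = 21+16 = 37

37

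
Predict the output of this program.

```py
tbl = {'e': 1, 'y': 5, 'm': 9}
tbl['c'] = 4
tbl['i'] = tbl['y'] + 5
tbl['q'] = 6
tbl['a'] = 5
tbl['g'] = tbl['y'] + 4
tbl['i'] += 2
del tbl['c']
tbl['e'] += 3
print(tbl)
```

tbl['c'] = 4 → {'e': 1, 'y': 5, 'm': 9, 'c': 4}
tbl['i'] = tbl['y']+5 = 10 → {'e': 1, 'y': 5, 'm': 9, 'c': 4, 'i': 10}
tbl['q'] = 6 → {'e': 1, 'y': 5, 'm': 9, 'c': 4, 'i': 10, 'q': 6}
tbl['a'] = 5 → {'e': 1, 'y': 5, 'm': 9, 'c': 4, 'i': 10, 'q': 6, 'a': 5}
tbl['g'] = tbl['y']+4 = 9 → {'e': 1, 'y': 5, 'm': 9, 'c': 4, 'i': 10, 'q': 6, 'a': 5, 'g': 9}
tbl['i'] = 10+2 = 12 → {'e': 1, 'y': 5, 'm': 9, 'c': 4, 'i': 12, 'q': 6, 'a': 5, 'g': 9}
del 'c' → {'e': 1, 'y': 5, 'm': 9, 'i': 12, 'q': 6, 'a': 5, 'g': 9}
tbl['e'] = 1+3 = 4 → {'e': 4, 'y': 5, 'm': 9, 'i': 12, 'q': 6, 'a': 5, 'g': 9}

{'e': 4, 'y': 5, 'm': 9, 'i': 12, 'q': 6, 'a': 5, 'g': 9}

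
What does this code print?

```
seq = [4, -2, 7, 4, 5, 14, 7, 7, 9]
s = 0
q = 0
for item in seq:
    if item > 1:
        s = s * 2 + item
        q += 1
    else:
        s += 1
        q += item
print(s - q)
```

item=4: >1, s = 0*2+4 = 4; q=1
item=-2: not >1, s = 4+1 = 5; q=-1
item=7: >1, s = 5*2+7 = 17; q=0
item=4: >1, s = 17*2+4 = 38; q=1
item=5: >1, s = 38*2+5 = 81; q=2
item=14: >1, s = 81*2+14 = 176; q=3
item=7: >1, s = 176*2+7 = 359; q=4
item=7: >1, s = 359*2+7 = 725; q=5
item=9: >1, s = 725*2+9 = 1459; q=6
s-q = 1459-6 = 1453

1453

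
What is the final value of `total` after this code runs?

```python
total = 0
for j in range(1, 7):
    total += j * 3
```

63

j=1: total = 0+1*3 = 3
j=2: total = 3+2*3 = 9
j=3: total = 9+3*3 = 18
j=4: total = 18+4*3 = 30
j=5: total = 30+5*3 = 45
j=6: total = 45+6*3 = 63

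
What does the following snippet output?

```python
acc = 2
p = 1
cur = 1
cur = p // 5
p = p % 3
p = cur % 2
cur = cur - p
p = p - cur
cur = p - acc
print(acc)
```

2

cur = 1//5 = 0
p = 1%3 = 1
p = 0%2 = 0
cur = 0-0 = 0
p = 0-0 = 0
cur = 0-2 = -2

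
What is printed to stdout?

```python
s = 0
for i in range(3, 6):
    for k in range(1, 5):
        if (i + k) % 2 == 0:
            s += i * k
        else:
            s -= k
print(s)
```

i=3,k=1: even sum, s = 0+3 = 3
i=3,k=2: odd sum, s = 3-2 = 1
i=3,k=3: even sum, s = 1+9 = 10
i=3,k=4: odd sum, s = 10-4 = 6
i=4,k=1: odd sum, s = 6-1 = 5
i=4,k=2: even sum, s = 5+8 = 13
i=4,k=3: odd sum, s = 13-3 = 10
i=4,k=4: even sum, s = 10+16 = 26
i=5,k=1: even sum, s = 26+5 = 31
i=5,k=2: odd sum, s = 31-2 = 29
i=5,k=3: even sum, s = 29+15 = 44
i=5,k=4: odd sum, s = 44-4 = 40

40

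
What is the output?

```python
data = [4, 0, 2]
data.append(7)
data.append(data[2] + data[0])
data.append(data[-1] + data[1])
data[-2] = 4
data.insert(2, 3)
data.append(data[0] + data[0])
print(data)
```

append 7 → [4, 0, 2, 7]
append data[2]+data[0] = 2+4 = 6 → [4, 0, 2, 7, 6]
append data[-1]+data[1] = 6+0 = 6 → [4, 0, 2, 7, 6, 6]
data[-2] = 4 → [4, 0, 2, 7, 4, 6]
insert 3 at 2 → [4, 0, 3, 2, 7, 4, 6]
append data[0]+data[0] = 4+4 = 8 → [4, 0, 3, 2, 7, 4, 6, 8]

[4, 0, 3, 2, 7, 4, 6, 8]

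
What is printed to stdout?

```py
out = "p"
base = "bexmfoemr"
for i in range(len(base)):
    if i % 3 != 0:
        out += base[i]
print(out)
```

pexfomr

i=0: skip
i=1: add 'e' → 'pe'
i=2: add 'x' → 'pex'
i=3: skip
i=4: add 'f' → 'pexf'
i=5: add 'o' → 'pexfo'
i=6: skip
i=7: add 'm' → 'pexfom'
i=8: add 'r' → 'pexfomr'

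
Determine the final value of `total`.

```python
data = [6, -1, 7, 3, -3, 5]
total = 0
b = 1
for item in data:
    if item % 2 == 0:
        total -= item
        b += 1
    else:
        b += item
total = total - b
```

-19

item=6: even, total = 0-6 = -6; b=2
item=-1: not even; b=1
item=7: not even; b=8
item=3: not even; b=11
item=-3: not even; b=8
item=5: not even; b=13
total-b = (-6)-13 = -19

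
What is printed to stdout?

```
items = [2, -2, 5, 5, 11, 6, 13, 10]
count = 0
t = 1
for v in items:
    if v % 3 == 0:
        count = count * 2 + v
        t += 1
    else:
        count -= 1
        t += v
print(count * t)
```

-276

v=2: not %3==0, count = 0-1 = -1; t=3
v=-2: not %3==0, count = (-1)-1 = -2; t=1
v=5: not %3==0, count = (-2)-1 = -3; t=6
v=5: not %3==0, count = (-3)-1 = -4; t=11
v=11: not %3==0, count = (-4)-1 = -5; t=22
v=6: %3==0, count = (-5)*2+6 = -4; t=23
v=13: not %3==0, count = (-4)-1 = -5; t=36
v=10: not %3==0, count = (-5)-1 = -6; t=46
count*t = (-6)*46 = -276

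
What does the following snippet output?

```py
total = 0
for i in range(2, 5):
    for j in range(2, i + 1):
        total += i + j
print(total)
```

i=2,j=2: total = 0+4 = 4
i=3,j=2: total = 4+5 = 9
i=3,j=3: total = 9+6 = 15
i=4,j=2: total = 15+6 = 21
i=4,j=3: total = 21+7 = 28
i=4,j=4: total = 28+8 = 36

36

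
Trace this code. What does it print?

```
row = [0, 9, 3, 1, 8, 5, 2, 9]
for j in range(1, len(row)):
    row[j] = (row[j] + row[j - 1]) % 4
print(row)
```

j=1: row[1] = (9+0)%4 = 1 → [0, 1, 3, 1, 8, 5, 2, 9]
j=2: row[2] = (3+1)%4 = 0 → [0, 1, 0, 1, 8, 5, 2, 9]
j=3: row[3] = (1+0)%4 = 1 → [0, 1, 0, 1, 8, 5, 2, 9]
j=4: row[4] = (8+1)%4 = 1 → [0, 1, 0, 1, 1, 5, 2, 9]
j=5: row[5] = (5+1)%4 = 2 → [0, 1, 0, 1, 1, 2, 2, 9]
j=6: row[6] = (2+2)%4 = 0 → [0, 1, 0, 1, 1, 2, 0, 9]
j=7: row[7] = (9+0)%4 = 1 → [0, 1, 0, 1, 1, 2, 0, 1]

[0, 1, 0, 1, 1, 2, 0, 1]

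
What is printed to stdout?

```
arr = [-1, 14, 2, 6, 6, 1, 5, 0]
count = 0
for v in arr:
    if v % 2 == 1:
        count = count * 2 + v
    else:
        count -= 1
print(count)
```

-14

v=-1: odd, count = 0*2+(-1) = -1
v=14: not odd, count = (-1)-1 = -2
v=2: not odd, count = (-2)-1 = -3
v=6: not odd, count = (-3)-1 = -4
v=6: not odd, count = (-4)-1 = -5
v=1: odd, count = (-5)*2+1 = -9
v=5: odd, count = (-9)*2+5 = -13
v=0: not odd, count = (-13)-1 = -14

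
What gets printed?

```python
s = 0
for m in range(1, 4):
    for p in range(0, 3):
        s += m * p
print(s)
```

18

m=1,p=0: s = 0+0 = 0
m=1,p=1: s = 0+1 = 1
m=1,p=2: s = 1+2 = 3
m=2,p=0: s = 3+0 = 3
m=2,p=1: s = 3+2 = 5
m=2,p=2: s = 5+4 = 9
m=3,p=0: s = 9+0 = 9
m=3,p=1: s = 9+3 = 12
m=3,p=2: s = 12+6 = 18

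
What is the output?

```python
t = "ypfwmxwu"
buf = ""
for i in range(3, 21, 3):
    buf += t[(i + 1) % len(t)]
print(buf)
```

i=3: add t[4]='m' → 'm'
i=6: add t[7]='u' → 'mu'
i=9: add t[2]='f' → 'muf'
i=12: add t[5]='x' → 'mufx'
i=15: add t[0]='y' → 'mufxy'
i=18: add t[3]='w' → 'mufxyw'

mufxyw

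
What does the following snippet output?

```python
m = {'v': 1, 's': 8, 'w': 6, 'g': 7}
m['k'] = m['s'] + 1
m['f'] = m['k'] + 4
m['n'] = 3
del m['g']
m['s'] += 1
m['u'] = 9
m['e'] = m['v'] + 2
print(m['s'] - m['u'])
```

m['k'] = m['s']+1 = 9 → {'v': 1, 's': 8, 'w': 6, 'g': 7, 'k': 9}
m['f'] = m['k']+4 = 13 → {'v': 1, 's': 8, 'w': 6, 'g': 7, 'k': 9, 'f': 13}
m['n'] = 3 → {'v': 1, 's': 8, 'w': 6, 'g': 7, 'k': 9, 'f': 13, 'n': 3}
del 'g' → {'v': 1, 's': 8, 'w': 6, 'k': 9, 'f': 13, 'n': 3}
m['s'] = 8+1 = 9 → {'v': 1, 's': 9, 'w': 6, 'k': 9, 'f': 13, 'n': 3}
m['u'] = 9 → {'v': 1, 's': 9, 'w': 6, 'k': 9, 'f': 13, 'n': 3, 'u': 9}
m['e'] = m['v']+2 = 3 → {'v': 1, 's': 9, 'w': 6, 'k': 9, 'f': 13, 'n': 3, 'u': 9, 'e': 3}
m['s']-m['u'] = 9-9 = 0

0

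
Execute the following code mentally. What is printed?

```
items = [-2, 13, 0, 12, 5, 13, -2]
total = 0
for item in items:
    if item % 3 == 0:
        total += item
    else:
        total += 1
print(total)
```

item=-2: not %3==0, total = 0+1 = 1
item=13: not %3==0, total = 1+1 = 2
item=0: %3==0, total = 2+0 = 2
item=12: %3==0, total = 2+12 = 14
item=5: not %3==0, total = 14+1 = 15
item=13: not %3==0, total = 15+1 = 16
item=-2: not %3==0, total = 16+1 = 17

17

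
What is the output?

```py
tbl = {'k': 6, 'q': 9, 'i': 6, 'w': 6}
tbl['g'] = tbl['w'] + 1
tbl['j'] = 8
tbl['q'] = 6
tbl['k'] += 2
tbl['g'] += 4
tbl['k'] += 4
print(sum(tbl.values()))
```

49

tbl['g'] = tbl['w']+1 = 7 → {'k': 6, 'q': 9, 'i': 6, 'w': 6, 'g': 7}
tbl['j'] = 8 → {'k': 6, 'q': 9, 'i': 6, 'w': 6, 'g': 7, 'j': 8}
tbl['q'] = 6 → {'k': 6, 'q': 6, 'i': 6, 'w': 6, 'g': 7, 'j': 8}
tbl['k'] = 6+2 = 8 → {'k': 8, 'q': 6, 'i': 6, 'w': 6, 'g': 7, 'j': 8}
tbl['g'] = 7+4 = 11 → {'k': 8, 'q': 6, 'i': 6, 'w': 6, 'g': 11, 'j': 8}
tbl['k'] = 8+4 = 12 → {'k': 12, 'q': 6, 'i': 6, 'w': 6, 'g': 11, 'j': 8}
sum of values = 49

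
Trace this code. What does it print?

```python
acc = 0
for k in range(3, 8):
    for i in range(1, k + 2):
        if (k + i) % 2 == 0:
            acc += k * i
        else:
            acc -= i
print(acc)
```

k=3,i=1: even sum, acc = 0+3 = 3
k=3,i=2: odd sum, acc = 3-2 = 1
k=3,i=3: even sum, acc = 1+9 = 10
k=3,i=4: odd sum, acc = 10-4 = 6
k=4,i=1: odd sum, acc = 6-1 = 5
k=4,i=2: even sum, acc = 5+8 = 13
k=4,i=3: odd sum, acc = 13-3 = 10
k=4,i=4: even sum, acc = 10+16 = 26
k=4,i=5: odd sum, acc = 26-5 = 21
k=5,i=1: even sum, acc = 21+5 = 26
k=5,i=2: odd sum, acc = 26-2 = 24
k=5,i=3: even sum, acc = 24+15 = 39
k=5,i=4: odd sum, acc = 39-4 = 35
k=5,i=5: even sum, acc = 35+25 = 60
k=5,i=6: odd sum, acc = 60-6 = 54
k=6,i=1: odd sum, acc = 54-1 = 53
k=6,i=2: even sum, acc = 53+12 = 65
k=6,i=3: odd sum, acc = 65-3 = 62
k=6,i=4: even sum, acc = 62+24 = 86
k=6,i=5: odd sum, acc = 86-5 = 81
k=6,i=6: even sum, acc = 81+36 = 117
k=6,i=7: odd sum, acc = 117-7 = 110
k=7,i=1: even sum, acc = 110+7 = 117
k=7,i=2: odd sum, acc = 117-2 = 115
k=7,i=3: even sum, acc = 115+21 = 136
k=7,i=4: odd sum, acc = 136-4 = 132
k=7,i=5: even sum, acc = 132+35 = 167
k=7,i=6: odd sum, acc = 167-6 = 161
k=7,i=7: even sum, acc = 161+49 = 210
k=7,i=8: odd sum, acc = 210-8 = 202

202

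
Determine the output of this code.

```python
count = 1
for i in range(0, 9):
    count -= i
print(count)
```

i=0: count = 1-0 = 1
i=1: count = 1-1 = 0
i=2: count = 0-2 = -2
i=3: count = (-2)-3 = -5
i=4: count = (-5)-4 = -9
i=5: count = (-9)-5 = -14
i=6: count = (-14)-6 = -20
i=7: count = (-20)-7 = -27
i=8: count = (-27)-8 = -35

-35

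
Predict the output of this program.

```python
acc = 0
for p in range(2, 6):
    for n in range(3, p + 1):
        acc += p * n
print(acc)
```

97

p=3,n=3: acc = 0+9 = 9
p=4,n=3: acc = 9+12 = 21
p=4,n=4: acc = 21+16 = 37
p=5,n=3: acc = 37+15 = 52
p=5,n=4: acc = 52+20 = 72
p=5,n=5: acc = 72+25 = 97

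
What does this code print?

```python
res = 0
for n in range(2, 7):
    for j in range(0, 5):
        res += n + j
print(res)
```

n=2,j=0: res = 0+2 = 2
n=2,j=1: res = 2+3 = 5
n=2,j=2: res = 5+4 = 9
n=2,j=3: res = 9+5 = 14
n=2,j=4: res = 14+6 = 20
n=3,j=0: res = 20+3 = 23
n=3,j=1: res = 23+4 = 27
n=3,j=2: res = 27+5 = 32
n=3,j=3: res = 32+6 = 38
n=3,j=4: res = 38+7 = 45
n=4,j=0: res = 45+4 = 49
n=4,j=1: res = 49+5 = 54
n=4,j=2: res = 54+6 = 60
n=4,j=3: res = 60+7 = 67
n=4,j=4: res = 67+8 = 75
n=5,j=0: res = 75+5 = 80
n=5,j=1: res = 80+6 = 86
n=5,j=2: res = 86+7 = 93
n=5,j=3: res = 93+8 = 101
n=5,j=4: res = 101+9 = 110
n=6,j=0: res = 110+6 = 116
n=6,j=1: res = 116+7 = 123
n=6,j=2: res = 123+8 = 131
n=6,j=3: res = 131+9 = 140
n=6,j=4: res = 140+10 = 150

150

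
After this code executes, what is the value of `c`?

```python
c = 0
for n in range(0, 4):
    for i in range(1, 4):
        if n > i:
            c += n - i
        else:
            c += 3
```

31

n=0,i=1: not 0>1, c = 0+3 = 3
n=0,i=2: not 0>2, c = 3+3 = 6
n=0,i=3: not 0>3, c = 6+3 = 9
n=1,i=1: not 1>1, c = 9+3 = 12
n=1,i=2: not 1>2, c = 12+3 = 15
n=1,i=3: not 1>3, c = 15+3 = 18
n=2,i=1: 2>1, c = 18+1 = 19
n=2,i=2: not 2>2, c = 19+3 = 22
n=2,i=3: not 2>3, c = 22+3 = 25
n=3,i=1: 3>1, c = 25+2 = 27
n=3,i=2: 3>2, c = 27+1 = 28
n=3,i=3: not 3>3, c = 28+3 = 31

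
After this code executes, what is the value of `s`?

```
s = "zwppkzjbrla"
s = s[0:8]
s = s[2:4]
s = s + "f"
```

slice [0:8] → 'zwppkzjb'
slice [2:4] → 'pp'
+ 'f' → 'ppf'

'ppf'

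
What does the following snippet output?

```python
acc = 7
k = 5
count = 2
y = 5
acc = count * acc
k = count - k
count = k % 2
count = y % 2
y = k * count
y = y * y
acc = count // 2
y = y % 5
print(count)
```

acc = 2*7 = 14
k = 2-5 = -3
count = (-3)%2 = 1
count = 5%2 = 1
y = (-3)*1 = -3
y = (-3)*(-3) = 9
acc = 1//2 = 0
y = 9%5 = 4

1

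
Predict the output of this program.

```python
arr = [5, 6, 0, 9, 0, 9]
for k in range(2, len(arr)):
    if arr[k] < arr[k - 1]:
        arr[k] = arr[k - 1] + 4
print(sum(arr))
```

75

k=2: 0<6, arr[2] = 6+4 = 10 → [5, 6, 10, 9, 0, 9]
k=3: 9<10, arr[3] = 10+4 = 14 → [5, 6, 10, 14, 0, 9]
k=4: 0<14, arr[4] = 14+4 = 18 → [5, 6, 10, 14, 18, 9]
k=5: 9<18, arr[5] = 18+4 = 22 → [5, 6, 10, 14, 18, 22]
sum = 75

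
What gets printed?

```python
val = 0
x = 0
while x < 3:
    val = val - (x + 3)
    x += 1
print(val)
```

x=0: val = 0-3 = -3
x=1: val = (-3)-4 = -7
x=2: val = (-7)-5 = -12

-12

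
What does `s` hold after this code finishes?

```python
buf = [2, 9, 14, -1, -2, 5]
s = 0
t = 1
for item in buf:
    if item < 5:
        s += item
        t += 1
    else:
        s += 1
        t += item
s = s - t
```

item=2: <5, s = 0+2 = 2; t=2
item=9: not <5, s = 2+1 = 3; t=11
item=14: not <5, s = 3+1 = 4; t=25
item=-1: <5, s = 4+(-1) = 3; t=26
item=-2: <5, s = 3+(-2) = 1; t=27
item=5: not <5, s = 1+1 = 2; t=32
s-t = 2-32 = -30

-30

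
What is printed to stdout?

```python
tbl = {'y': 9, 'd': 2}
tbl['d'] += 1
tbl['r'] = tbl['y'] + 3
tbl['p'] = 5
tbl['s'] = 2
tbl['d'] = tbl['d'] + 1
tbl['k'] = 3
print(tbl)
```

{'y': 9, 'd': 4, 'r': 12, 'p': 5, 's': 2, 'k': 3}

tbl['d'] = 2+1 = 3 → {'y': 9, 'd': 3}
tbl['r'] = tbl['y']+3 = 12 → {'y': 9, 'd': 3, 'r': 12}
tbl['p'] = 5 → {'y': 9, 'd': 3, 'r': 12, 'p': 5}
tbl['s'] = 2 → {'y': 9, 'd': 3, 'r': 12, 'p': 5, 's': 2}
tbl['d'] = tbl['d']+1 = 4 → {'y': 9, 'd': 4, 'r': 12, 'p': 5, 's': 2}
tbl['k'] = 3 → {'y': 9, 'd': 4, 'r': 12, 'p': 5, 's': 2, 'k': 3}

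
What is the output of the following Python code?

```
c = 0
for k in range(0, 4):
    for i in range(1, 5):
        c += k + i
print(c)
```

64

k=0,i=1: c = 0+1 = 1
k=0,i=2: c = 1+2 = 3
k=0,i=3: c = 3+3 = 6
k=0,i=4: c = 6+4 = 10
k=1,i=1: c = 10+2 = 12
k=1,i=2: c = 12+3 = 15
k=1,i=3: c = 15+4 = 19
k=1,i=4: c = 19+5 = 24
k=2,i=1: c = 24+3 = 27
k=2,i=2: c = 27+4 = 31
k=2,i=3: c = 31+5 = 36
k=2,i=4: c = 36+6 = 42
k=3,i=1: c = 42+4 = 46
k=3,i=2: c = 46+5 = 51
k=3,i=3: c = 51+6 = 57
k=3,i=4: c = 57+7 = 64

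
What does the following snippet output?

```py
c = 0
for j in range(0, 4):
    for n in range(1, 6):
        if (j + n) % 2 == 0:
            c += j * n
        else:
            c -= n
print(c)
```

18

j=0,n=1: odd sum, c = 0-1 = -1
j=0,n=2: even sum, c = (-1)+0 = -1
j=0,n=3: odd sum, c = (-1)-3 = -4
j=0,n=4: even sum, c = (-4)+0 = -4
j=0,n=5: odd sum, c = (-4)-5 = -9
j=1,n=1: even sum, c = (-9)+1 = -8
j=1,n=2: odd sum, c = (-8)-2 = -10
j=1,n=3: even sum, c = (-10)+3 = -7
j=1,n=4: odd sum, c = (-7)-4 = -11
j=1,n=5: even sum, c = (-11)+5 = -6
j=2,n=1: odd sum, c = (-6)-1 = -7
j=2,n=2: even sum, c = (-7)+4 = -3
j=2,n=3: odd sum, c = (-3)-3 = -6
j=2,n=4: even sum, c = (-6)+8 = 2
j=2,n=5: odd sum, c = 2-5 = -3
j=3,n=1: even sum, c = (-3)+3 = 0
j=3,n=2: odd sum, c = 0-2 = -2
j=3,n=3: even sum, c = (-2)+9 = 7
j=3,n=4: odd sum, c = 7-4 = 3
j=3,n=5: even sum, c = 3+15 = 18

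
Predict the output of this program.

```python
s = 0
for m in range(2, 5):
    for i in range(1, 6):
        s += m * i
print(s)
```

m=2,i=1: s = 0+2 = 2
m=2,i=2: s = 2+4 = 6
m=2,i=3: s = 6+6 = 12
m=2,i=4: s = 12+8 = 20
m=2,i=5: s = 20+10 = 30
m=3,i=1: s = 30+3 = 33
m=3,i=2: s = 33+6 = 39
m=3,i=3: s = 39+9 = 48
m=3,i=4: s = 48+12 = 60
m=3,i=5: s = 60+15 = 75
m=4,i=1: s = 75+4 = 79
m=4,i=2: s = 79+8 = 87
m=4,i=3: s = 87+12 = 99
m=4,i=4: s = 99+16 = 115
m=4,i=5: s = 115+20 = 135

135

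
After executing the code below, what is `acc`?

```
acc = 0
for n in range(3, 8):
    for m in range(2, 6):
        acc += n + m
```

n=3,m=2: acc = 0+5 = 5
n=3,m=3: acc = 5+6 = 11
n=3,m=4: acc = 11+7 = 18
n=3,m=5: acc = 18+8 = 26
n=4,m=2: acc = 26+6 = 32
n=4,m=3: acc = 32+7 = 39
n=4,m=4: acc = 39+8 = 47
n=4,m=5: acc = 47+9 = 56
n=5,m=2: acc = 56+7 = 63
n=5,m=3: acc = 63+8 = 71
n=5,m=4: acc = 71+9 = 80
n=5,m=5: acc = 80+10 = 90
n=6,m=2: acc = 90+8 = 98
n=6,m=3: acc = 98+9 = 107
n=6,m=4: acc = 107+10 = 117
n=6,m=5: acc = 117+11 = 128
n=7,m=2: acc = 128+9 = 137
n=7,m=3: acc = 137+10 = 147
n=7,m=4: acc = 147+11 = 158
n=7,m=5: acc = 158+12 = 170

170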